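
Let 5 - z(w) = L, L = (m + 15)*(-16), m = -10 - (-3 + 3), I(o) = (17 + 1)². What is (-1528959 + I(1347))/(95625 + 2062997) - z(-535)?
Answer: -185011505/2158622 ≈ -85.708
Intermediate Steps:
I(o) = 324 (I(o) = 18² = 324)
m = -10 (m = -10 - 1*0 = -10 + 0 = -10)
L = -80 (L = (-10 + 15)*(-16) = 5*(-16) = -80)
z(w) = 85 (z(w) = 5 - 1*(-80) = 5 + 80 = 85)
(-1528959 + I(1347))/(95625 + 2062997) - z(-535) = (-1528959 + 324)/(95625 + 2062997) - 1*85 = -1528635/2158622 - 85 = -185011505/2158622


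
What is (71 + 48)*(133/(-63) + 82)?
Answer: 85561/9 ≈ 9506.8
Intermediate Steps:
(71 + 48)*(133/(-63) + 82) = 119*(133*(-1/63) + 82) = 119*(-19/9 + 82) = 119*(719/9) = 85561/9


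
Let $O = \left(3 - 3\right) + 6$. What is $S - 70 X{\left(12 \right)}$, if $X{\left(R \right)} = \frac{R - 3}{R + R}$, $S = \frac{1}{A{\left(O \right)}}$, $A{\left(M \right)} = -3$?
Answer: $- \frac{319}{12} \approx -26.583$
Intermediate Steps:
$O = 6$ ($O = 0 + 6 = 6$)
$S = - \frac{1}{3}$ ($S = \frac{1}{-3} = - \frac{1}{3} \approx -0.33333$)
$X{\left(R \right)} = \frac{-3 + R}{2 R}$
$S - 70 X{\left(12 \right)} = - \frac{1}{3} - 70 \frac{-3 + 12}{2 \cdot 12} = - \frac{1}{3} - 70 \cdot \frac{1}{2} \cdot \frac{1}{12} \cdot 9 = - \frac{1}{3} - \frac{105}{4} = - \frac{319}{12}$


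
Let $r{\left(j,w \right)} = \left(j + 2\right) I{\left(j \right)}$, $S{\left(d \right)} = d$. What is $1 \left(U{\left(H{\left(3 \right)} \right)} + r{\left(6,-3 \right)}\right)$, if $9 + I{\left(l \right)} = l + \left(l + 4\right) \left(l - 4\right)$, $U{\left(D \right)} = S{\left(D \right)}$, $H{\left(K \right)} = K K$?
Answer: $145$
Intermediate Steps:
$H{\left(K \right)} = K^{2}$
$U{\left(D \right)} = D$
$I{\left(l \right)} = -9 + l + \left(-4 + l\right) \left(4 + l\right)$ ($I{\left(l \right)} = -9 + \left(l + \left(l + 4\right) \left(l - 4\right)\right) = -9 + \left(l + \left(4 + l\right) \left(-4 + l\right)\right) = -9 + \left(l + \left(-4 + l\right) \left(4 + l\right)\right) = -9 + l + \left(-4 + l\right) \left(4 + l\right)$)
$r{\left(j,w \right)} = \left(2 + j\right) \left(-25 + j + j^{2}\right)$ ($r{\left(j,w \right)} = \left(j + 2\right) \left(-25 + j + j^{2}\right) = \left(2 + j\right) \left(-25 + j + j^{2}\right)$)
$1 \left(U{\left(H{\left(3 \right)} \right)} + r{\left(6,-3 \right)}\right) = 1 \left(3^{2} + \left(2 + 6\right) \left(-25 + 6 + 6^{2}\right)\right) = 1 \left(9 + 8 \left(-25 + 6 + 36\right)\right) = 1 \left(9 + 8 \cdot 17\right) = 1 \left(9 + 136\right) = 1 \cdot 145 = 145$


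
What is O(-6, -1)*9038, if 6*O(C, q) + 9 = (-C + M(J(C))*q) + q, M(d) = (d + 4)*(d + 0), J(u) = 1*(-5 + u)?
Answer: -122013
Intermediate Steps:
J(u) = -5 + u
M(d) = d*(4 + d) (M(d) = (4 + d)*d = d*(4 + d))
O(C, q) = -3/2 - C/6 + q/6 + q*(-1 + C)*(-5 + C)/6 (O(C, q) = -3/2 + ((-C + ((-5 + C)*(4 + (-5 + C)))*q) + q)/6 = -3/2 + ((-C + ((-5 + C)*(-1 + C))*q) + q)/6 = -3/2 + ((-C + ((-1 + C)*(-5 + C))*q) + q)/6 = -3/2 + ((-C + q*(-1 + C)*(-5 + C)) + q)/6 = -3/2 + (q - C + q*(-1 + C)*(-5 + C))/6 = -3/2 + (-C/6 + q/6 + q*(-1 + C)*(-5 + C)/6) = -3/2 - C/6 + q/6 + q*(-1 + C)*(-5 + C)/6)
O(-6, -1)*9038 = (-3/2 - ⅙*(-6) + (⅙)*(-1) + (⅙)*(-1)*(-1 - 6)*(-5 - 6))*9038 = (-3/2 + 1 - ⅙ + (⅙)*(-1)*(-7)*(-11))*9038 = (-3/2 + 1 - ⅙ - 77/6)*9038 = -27/2*9038 = -122013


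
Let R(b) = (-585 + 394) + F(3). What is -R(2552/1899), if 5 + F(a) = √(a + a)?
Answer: 196 - √6 ≈ 193.55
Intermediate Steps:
F(a) = -5 + √2*√a (F(a) = -5 + √(a + a) = -5 + √(2*a) = -5 + √2*√a)
R(b) = -196 + √6 (R(b) = (-585 + 394) + (-5 + √2*√3) = -191 + (-5 + √6) = -196 + √6)
-R(2552/1899) = -(-196 + √6) = 196 - √6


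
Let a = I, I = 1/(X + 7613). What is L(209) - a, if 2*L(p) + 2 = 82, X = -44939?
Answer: 1493041/37326 ≈ 40.000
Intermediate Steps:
L(p) = 40 (L(p) = -1 + (1/2)*82 = -1 + 41 = 40)
I = -1/37326 (I = 1/(-44939 + 7613) = 1/(-37326) = -1/37326 ≈ -2.6791e-5)
a = -1/37326 ≈ -2.6791e-5
L(209) - a = 40 - 1*(-1/37326) = 40 + 1/37326 = 1493041/37326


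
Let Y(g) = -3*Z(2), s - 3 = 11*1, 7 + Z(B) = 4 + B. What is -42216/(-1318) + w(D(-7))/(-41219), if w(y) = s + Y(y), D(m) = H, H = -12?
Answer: 870039449/27163321 ≈ 32.030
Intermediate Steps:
Z(B) = -3 + B (Z(B) = -7 + (4 + B) = -3 + B)
s = 14 (s = 3 + 11*1 = 3 + 11 = 14)
Y(g) = 3 (Y(g) = -3*(-3 + 2) = -3*(-1) = 3)
D(m) = -12
w(y) = 17 (w(y) = 14 + 3 = 17)
-42216/(-1318) + w(D(-7))/(-41219) = -42216/(-1318) + 17/(-41219) = -42216*(-1/1318) + 17*(-1/41219) = 21108/659 - 17/41219 = 870039449/27163321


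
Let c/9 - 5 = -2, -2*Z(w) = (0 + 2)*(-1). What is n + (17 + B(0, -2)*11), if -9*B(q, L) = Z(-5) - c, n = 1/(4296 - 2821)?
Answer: 647534/13275 ≈ 48.778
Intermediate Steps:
n = 1/1475 ≈ 0.00067797
Z(w) = 1 (Z(w) = -(0 + 2)*(-1)/2 = -(-1) = -½*(-2) = 1)
c = 27 (c = 45 + 9*(-2) = 45 - 18 = 27)
B(q, L) = 26/9 (B(q, L) = -(1 - 1*27)/9 = -(1 - 27)/9 = -⅑*(-26) = 26/9)
n + (17 + B(0, -2)*11) = 1/1475 + (17 + (26/9)*11) = 1/1475 + (17 + 286/9) = 1/1475 + 439/9 = 647534/13275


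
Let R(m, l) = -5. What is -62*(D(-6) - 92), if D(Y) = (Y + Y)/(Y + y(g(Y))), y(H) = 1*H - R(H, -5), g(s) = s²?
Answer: 200384/35 ≈ 5725.3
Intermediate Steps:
y(H) = 5 + H (y(H) = 1*H - 1*(-5) = H + 5 = 5 + H)
D(Y) = 2*Y/(5 + Y + Y²) (D(Y) = (Y + Y)/(Y + (5 + Y²)) = (2*Y)/(5 + Y + Y²) = 2*Y/(5 + Y + Y²))
-62*(D(-6) - 92) = -62*(2*(-6)/(5 - 6 + (-6)²) - 92) = -62*(2*(-6)/(5 - 6 + 36) - 92) = -62*(2*(-6)/35 - 92) = -62*(2*(-6)*(1/35) - 92) = -62*(-12/35 - 92) = -62*(-3232/35) = 200384/35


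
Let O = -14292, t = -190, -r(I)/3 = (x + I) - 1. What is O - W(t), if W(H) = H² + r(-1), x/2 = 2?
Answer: -50386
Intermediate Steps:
x = 4 (x = 2*2 = 4)
r(I) = -9 - 3*I (r(I) = -3*((4 + I) - 1) = -3*(3 + I) = -9 - 3*I)
W(H) = -6 + H² (W(H) = H² + (-9 - 3*(-1)) = H² + (-9 + 3) = H² - 6 = -6 + H²)
O - W(t) = -14292 - (-6 + (-190)²) = -14292 - (-6 + 36100) = -14292 - 1*36094 = -14292 - 36094 = -50386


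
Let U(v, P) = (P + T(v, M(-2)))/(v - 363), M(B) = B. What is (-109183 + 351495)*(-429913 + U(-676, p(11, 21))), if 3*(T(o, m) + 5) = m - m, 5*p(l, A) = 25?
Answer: -104173078856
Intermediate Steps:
p(l, A) = 5 (p(l, A) = (⅕)*25 = 5)
T(o, m) = -5 (T(o, m) = -5 + (m - m)/3 = -5 + (⅓)*0 = -5 + 0 = -5)
U(v, P) = (-5 + P)/(-363 + v) (U(v, P) = (P - 5)/(v - 363) = (-5 + P)/(-363 + v))
(-109183 + 351495)*(-429913 + U(-676, p(11, 21))) = (-109183 + 351495)*(-429913 + (-5 + 5)/(-363 - 676)) = 242312*(-429913 + 0/(-1039)) = 242312*(-429913 - 1/1039*0) = 242312*(-429913 + 0) = 242312*(-429913) = -104173078856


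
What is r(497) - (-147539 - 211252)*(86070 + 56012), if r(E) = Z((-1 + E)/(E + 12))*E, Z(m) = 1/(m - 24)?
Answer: 597459146089667/11720 ≈ 5.0978e+10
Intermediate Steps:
Z(m) = 1/(-24 + m)
r(E) = E/(-24 + (-1 + E)/(12 + E)) (r(E) = E/(-24 + (-1 + E)/(E + 12)) = E/(-24 + (-1 + E)/(12 + E)))
r(497) - (-147539 - 211252)*(86070 + 56012) = 497*(12 + 497)/(-289 - 23*497) - (-147539 - 211252)*(86070 + 56012) = 497*509/(-289 - 11431) - (-358791)*142082 = 497*509/(-11720) - 1*(-50977742862) = 497*(-1/11720)*509 + 50977742862 = -252973/11720 + 50977742862 = 597459146089667/11720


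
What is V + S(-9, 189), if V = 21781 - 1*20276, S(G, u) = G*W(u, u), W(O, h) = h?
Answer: -196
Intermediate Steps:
S(G, u) = G*u
V = 1505 (V = 21781 - 20276 = 1505)
V + S(-9, 189) = 1505 - 9*189 = 1505 - 1701 = -196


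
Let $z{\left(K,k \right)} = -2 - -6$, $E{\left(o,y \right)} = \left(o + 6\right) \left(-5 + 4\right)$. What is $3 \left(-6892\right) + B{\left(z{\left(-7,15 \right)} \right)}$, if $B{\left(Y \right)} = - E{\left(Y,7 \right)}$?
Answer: $-20666$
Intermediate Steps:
$E{\left(o,y \right)} = -6 - o$ ($E{\left(o,y \right)} = \left(6 + o\right) \left(-1\right) = -6 - o$)
$z{\left(K,k \right)} = 4$ ($z{\left(K,k \right)} = -2 + 6 = 4$)
$B{\left(Y \right)} = 6 + Y$ ($B{\left(Y \right)} = - (-6 - Y) = 6 + Y$)
$3 \left(-6892\right) + B{\left(z{\left(-7,15 \right)} \right)} = 3 \left(-6892\right) + \left(6 + 4\right) = -20676 + 10 = -20666$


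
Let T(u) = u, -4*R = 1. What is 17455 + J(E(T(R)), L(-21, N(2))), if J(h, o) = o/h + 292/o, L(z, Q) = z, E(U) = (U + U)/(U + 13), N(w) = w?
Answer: 755017/42 ≈ 17977.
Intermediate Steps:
R = -1/4 (R = -1/4*1 = -1/4 ≈ -0.25000)
E(U) = 2*U/(13 + U) (E(U) = (2*U)/(13 + U) = 2*U/(13 + U))
J(h, o) = 292/o + o/h
17455 + J(E(T(R)), L(-21, N(2))) = 17455 + (292/(-21) - 21/(2*(-1/4)/(13 - 1/4))) = 17455 + (292*(-1/21) - 21/(2*(-1/4)/(51/4))) = 17455 + (-292/21 - 21/(2*(-1/4)*(4/51))) = 17455 + (-292/21 - 21/(-2/51)) = 17455 + (-292/21 - 21*(-51/2)) = 17455 + (-292/21 + 1071/2) = 17455 + 21907/42 = 755017/42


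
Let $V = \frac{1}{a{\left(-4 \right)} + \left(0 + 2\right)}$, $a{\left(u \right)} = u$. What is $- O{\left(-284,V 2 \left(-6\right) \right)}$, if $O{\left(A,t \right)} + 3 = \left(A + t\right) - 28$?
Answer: $309$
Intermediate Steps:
$V = - \frac{1}{2}$ ($V = \frac{1}{-4 + \left(0 + 2\right)} = \frac{1}{-4 + 2} = \frac{1}{-2} = - \frac{1}{2} \approx -0.5$)
$O{\left(A,t \right)} = -31 + A + t$ ($O{\left(A,t \right)} = -3 - \left(28 - A - t\right) = -3 + \left(-28 + A + t\right) = -31 + A + t$)
$- O{\left(-284,V 2 \left(-6\right) \right)} = - (-31 - 284 + \left(- \frac{1}{2}\right) 2 \left(-6\right)) = - (-31 - 284 - -6) = - (-31 - 284 + 6) = \left(-1\right) \left(-309\right) = 309$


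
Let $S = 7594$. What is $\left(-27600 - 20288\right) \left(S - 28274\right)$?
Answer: $990323840$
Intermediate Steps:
$\left(-27600 - 20288\right) \left(S - 28274\right) = \left(-27600 - 20288\right) \left(7594 - 28274\right) = \left(-47888\right) \left(-20680\right) = 990323840$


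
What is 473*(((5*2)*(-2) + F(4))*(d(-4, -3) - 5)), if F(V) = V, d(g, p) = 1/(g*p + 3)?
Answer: 560032/15 ≈ 37335.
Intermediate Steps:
d(g, p) = 1/(3 + g*p)
473*(((5*2)*(-2) + F(4))*(d(-4, -3) - 5)) = 473*(((5*2)*(-2) + 4)*(1/(3 - 4*(-3)) - 5)) = 473*((10*(-2) + 4)*(1/(3 + 12) - 5)) = 473*((-20 + 4)*(1/15 - 5)) = 473*(-16*(1/15 - 5)) = 473*(-16*(-74/15)) = 473*(1184/15) = 560032/15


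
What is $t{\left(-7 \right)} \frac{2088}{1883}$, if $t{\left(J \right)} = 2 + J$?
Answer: $- \frac{10440}{1883} \approx -5.5443$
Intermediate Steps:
$t{\left(-7 \right)} \frac{2088}{1883} = \left(2 - 7\right) \frac{2088}{1883} = - 5 \cdot 2088 \cdot \frac{1}{1883} = \left(-5\right) \frac{2088}{1883} = - \frac{10440}{1883}$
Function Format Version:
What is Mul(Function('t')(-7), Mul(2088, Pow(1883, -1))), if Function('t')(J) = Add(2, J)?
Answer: Rational(-10440, 1883) ≈ -5.5443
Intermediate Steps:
Mul(Function('t')(-7), Mul(2088, Pow(1883, -1))) = Mul(Add(2, -7), Mul(2088, Pow(1883, -1))) = Mul(-5, Mul(2088, Rational(1, 1883))) = Mul(-5, Rational(2088, 1883)) = Rational(-10440, 1883)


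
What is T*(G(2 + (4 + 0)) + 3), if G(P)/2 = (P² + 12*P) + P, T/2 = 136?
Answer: 62832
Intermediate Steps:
T = 272 (T = 2*136 = 272)
G(P) = 2*P² + 26*P (G(P) = 2*((P² + 12*P) + P) = 2*(P² + 13*P) = 2*P² + 26*P)
T*(G(2 + (4 + 0)) + 3) = 272*(2*(2 + (4 + 0))*(13 + (2 + (4 + 0))) + 3) = 272*(2*(2 + 4)*(13 + (2 + 4)) + 3) = 272*(2*6*(13 + 6) + 3) = 272*(2*6*19 + 3) = 272*(228 + 3) = 272*231 = 62832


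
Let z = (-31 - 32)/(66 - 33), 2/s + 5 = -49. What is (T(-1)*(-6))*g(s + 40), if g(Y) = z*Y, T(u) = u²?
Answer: 15106/33 ≈ 457.76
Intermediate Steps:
s = -1/27 (s = 2/(-5 - 49) = 2/(-54) = 2*(-1/54) = -1/27 ≈ -0.037037)
z = -21/11 (z = -63/33 = -63*1/33 = -21/11 ≈ -1.9091)
g(Y) = -21*Y/11
(T(-1)*(-6))*g(s + 40) = ((-1)²*(-6))*(-21*(-1/27 + 40)/11) = (1*(-6))*(-21/11*1079/27) = -6*(-7553/99) = 15106/33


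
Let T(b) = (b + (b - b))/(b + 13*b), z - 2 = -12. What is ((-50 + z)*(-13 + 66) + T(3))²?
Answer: 1981941361/196 ≈ 1.0112e+7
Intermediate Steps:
z = -10 (z = 2 - 12 = -10)
T(b) = 1/14 (T(b) = (b + 0)/((14*b)) = b*(1/(14*b)) = 1/14)
((-50 + z)*(-13 + 66) + T(3))² = ((-50 - 10)*(-13 + 66) + 1/14)² = (-60*53 + 1/14)² = (-3180 + 1/14)² = (-44519/14)² = 1981941361/196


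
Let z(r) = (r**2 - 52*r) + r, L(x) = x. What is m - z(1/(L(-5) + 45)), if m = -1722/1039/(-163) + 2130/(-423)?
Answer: -143311100657/38206939200 ≈ -3.7509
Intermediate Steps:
z(r) = r**2 - 51*r
m = -120000668/23879337 (m = -1722*1/1039*(-1/163) + 2130*(-1/423) = -1722/1039*(-1/163) - 710/141 = 1722/169357 - 710/141 = -120000668/23879337 ≈ -5.0253)
m - z(1/(L(-5) + 45)) = -120000668/23879337 - (-51 + 1/(-5 + 45))/(-5 + 45) = -120000668/23879337 - (-51 + 1/40)/40 = -120000668/23879337 - (-2039)/(40*40) = -120000668/23879337 - 1*(-2039/1600) = -120000668/23879337 + 2039/1600 = -143311100657/38206939200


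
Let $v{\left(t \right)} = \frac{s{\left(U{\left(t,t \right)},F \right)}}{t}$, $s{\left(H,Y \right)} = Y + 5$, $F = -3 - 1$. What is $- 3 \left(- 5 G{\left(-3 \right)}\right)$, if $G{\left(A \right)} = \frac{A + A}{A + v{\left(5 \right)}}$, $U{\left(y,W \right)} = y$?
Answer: $\frac{225}{7} \approx 32.143$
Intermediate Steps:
$F = -4$
$s{\left(H,Y \right)} = 5 + Y$
$v{\left(t \right)} = \frac{1}{t}$ ($v{\left(t \right)} = \frac{5 - 4}{t} = 1 \frac{1}{t} = \frac{1}{t}$)
$G{\left(A \right)} = \frac{2 A}{\frac{1}{5} + A}$ ($G{\left(A \right)} = \frac{A + A}{A + \frac{1}{5}} = \frac{2 A}{A + \frac{1}{5}} = \frac{2 A}{\frac{1}{5} + A}$)
$- 3 \left(- 5 G{\left(-3 \right)}\right) = - 3 \left(- 5 \cdot 10 \left(-3\right) \frac{1}{1 + 5 \left(-3\right)}\right) = - 3 \left(- 5 \cdot 10 \left(-3\right) \frac{1}{1 - 15}\right) = - 3 \left(- 5 \cdot 10 \left(-3\right) \frac{1}{-14}\right) = - 3 \left(- 5 \cdot 10 \left(-3\right) \left(- \frac{1}{14}\right)\right) = - 3 \left(\left(-5\right) \frac{15}{7}\right) = \left(-3\right) \left(- \frac{75}{7}\right) = \frac{225}{7}$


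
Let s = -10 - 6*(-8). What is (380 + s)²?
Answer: 174724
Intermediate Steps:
s = 38 (s = -10 + 48 = 38)
(380 + s)² = (380 + 38)² = 418² = 174724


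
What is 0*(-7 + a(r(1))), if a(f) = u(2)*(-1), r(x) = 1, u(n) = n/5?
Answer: 0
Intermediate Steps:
u(n) = n/5 (u(n) = n*(⅕) = n/5)
a(f) = -⅖ (a(f) = ((⅕)*2)*(-1) = (⅖)*(-1) = -⅖)
0*(-7 + a(r(1))) = 0*(-7 - ⅖) = 0*(-37/5) = 0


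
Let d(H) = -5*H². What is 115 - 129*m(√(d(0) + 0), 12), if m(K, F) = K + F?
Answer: -1433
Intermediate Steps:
m(K, F) = F + K
115 - 129*m(√(d(0) + 0), 12) = 115 - 129*(12 + √(-5*0² + 0)) = 115 - 129*(12 + √(-5*0 + 0)) = 115 - 129*(12 + √(0 + 0)) = 115 - 129*(12 + √0) = 115 - 129*(12 + 0) = 115 - 129*12 = 115 - 1548 = -1433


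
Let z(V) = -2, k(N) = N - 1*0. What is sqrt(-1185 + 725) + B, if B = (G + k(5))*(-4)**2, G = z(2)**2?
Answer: 144 + 2*I*sqrt(115) ≈ 144.0 + 21.448*I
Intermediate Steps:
k(N) = N (k(N) = N + 0 = N)
G = 4 (G = (-2)**2 = 4)
B = 144 (B = (4 + 5)*(-4)**2 = 9*16 = 144)
sqrt(-1185 + 725) + B = sqrt(-1185 + 725) + 144 = sqrt(-460) + 144 = 2*I*sqrt(115) + 144 = 144 + 2*I*sqrt(115)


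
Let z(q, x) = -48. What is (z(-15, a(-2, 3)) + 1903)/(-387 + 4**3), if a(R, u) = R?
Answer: -1855/323 ≈ -5.7430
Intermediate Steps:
(z(-15, a(-2, 3)) + 1903)/(-387 + 4**3) = (-48 + 1903)/(-387 + 4**3) = 1855/(-387 + 64) = 1855/(-323) = 1855*(-1/323) = -1855/323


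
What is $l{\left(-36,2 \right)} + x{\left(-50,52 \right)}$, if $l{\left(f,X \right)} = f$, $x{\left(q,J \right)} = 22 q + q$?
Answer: $-1186$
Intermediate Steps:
$x{\left(q,J \right)} = 23 q$
$l{\left(-36,2 \right)} + x{\left(-50,52 \right)} = -36 + 23 \left(-50\right) = -36 - 1150 = -1186$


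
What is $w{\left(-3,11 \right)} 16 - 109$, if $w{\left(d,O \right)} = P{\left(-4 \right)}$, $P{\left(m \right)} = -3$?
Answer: $-157$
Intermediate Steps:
$w{\left(d,O \right)} = -3$
$w{\left(-3,11 \right)} 16 - 109 = \left(-3\right) 16 - 109 = -48 - 109 = -157$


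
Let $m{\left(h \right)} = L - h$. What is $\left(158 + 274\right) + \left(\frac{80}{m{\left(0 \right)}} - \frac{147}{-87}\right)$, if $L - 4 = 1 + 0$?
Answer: $\frac{13041}{29} \approx 449.69$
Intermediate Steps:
$L = 5$ ($L = 4 + \left(1 + 0\right) = 4 + 1 = 5$)
$m{\left(h \right)} = 5 - h$
$\left(158 + 274\right) + \left(\frac{80}{m{\left(0 \right)}} - \frac{147}{-87}\right) = \left(158 + 274\right) - \left(- \frac{49}{29} - \frac{80}{5 - 0}\right) = 432 - \left(- \frac{49}{29} - \frac{80}{5 + 0}\right) = 432 + \left(\frac{80}{5} + \frac{49}{29}\right) = 432 + \left(80 \cdot \frac{1}{5} + \frac{49}{29}\right) = 432 + \left(16 + \frac{49}{29}\right) = 432 + \frac{513}{29} = \frac{13041}{29}$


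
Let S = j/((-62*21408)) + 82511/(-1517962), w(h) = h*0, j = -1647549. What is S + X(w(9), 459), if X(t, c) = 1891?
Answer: 635391604777819/335797481792 ≈ 1892.2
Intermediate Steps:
w(h) = 0
S = 398566709147/335797481792 (S = -1647549/((-62*21408)) + 82511/(-1517962) = -1647549/(-1327296) + 82511*(-1/1517962) = -1647549*(-1/1327296) - 82511/1517962 = 549183/442432 - 82511/1517962 = 398566709147/335797481792 ≈ 1.1869)
S + X(w(9), 459) = 398566709147/335797481792 + 1891 = 635391604777819/335797481792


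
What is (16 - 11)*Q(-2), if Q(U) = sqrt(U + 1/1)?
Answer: 5*I ≈ 5.0*I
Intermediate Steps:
Q(U) = sqrt(1 + U) (Q(U) = sqrt(U + 1) = sqrt(1 + U))
(16 - 11)*Q(-2) = (16 - 11)*sqrt(1 - 2) = 5*sqrt(-1) = 5*I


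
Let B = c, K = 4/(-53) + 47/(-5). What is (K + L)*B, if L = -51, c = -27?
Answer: 432702/265 ≈ 1632.8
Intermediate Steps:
K = -2511/265 (K = 4*(-1/53) + 47*(-⅕) = -4/53 - 47/5 = -2511/265 ≈ -9.4755)
B = -27
(K + L)*B = (-2511/265 - 51)*(-27) = -16026/265*(-27) = 432702/265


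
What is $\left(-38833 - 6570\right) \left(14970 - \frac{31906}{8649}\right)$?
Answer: $- \frac{5877128860472}{8649} \approx -6.7952 \cdot 10^{8}$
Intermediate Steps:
$\left(-38833 - 6570\right) \left(14970 - \frac{31906}{8649}\right) = - 45403 \left(14970 - \frac{31906}{8649}\right) = \left(-45403\right) \frac{129443624}{8649} = - \frac{5877128860472}{8649}$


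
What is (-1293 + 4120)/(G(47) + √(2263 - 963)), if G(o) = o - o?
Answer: 2827*√13/130 ≈ 78.407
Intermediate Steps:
G(o) = 0
(-1293 + 4120)/(G(47) + √(2263 - 963)) = (-1293 + 4120)/(0 + √(2263 - 963)) = 2827/(0 + √1300) = 2827/(0 + 10*√13) = 2827/((10*√13)) = 2827*(√13/130) = 2827*√13/130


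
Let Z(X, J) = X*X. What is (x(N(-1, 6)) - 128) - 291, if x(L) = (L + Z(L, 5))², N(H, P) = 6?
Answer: 1345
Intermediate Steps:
Z(X, J) = X²
x(L) = (L + L²)²
(x(N(-1, 6)) - 128) - 291 = (6²*(1 + 6)² - 128) - 291 = (36*7² - 128) - 291 = (36*49 - 128) - 291 = (1764 - 128) - 291 = 1636 - 291 = 1345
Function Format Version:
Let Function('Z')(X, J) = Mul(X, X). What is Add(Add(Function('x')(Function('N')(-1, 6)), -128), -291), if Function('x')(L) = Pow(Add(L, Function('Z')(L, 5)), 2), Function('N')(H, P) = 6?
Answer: 1345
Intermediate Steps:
Function('Z')(X, J) = Pow(X, 2)
Function('x')(L) = Pow(Add(L, Pow(L, 2)), 2)
Add(Add(Function('x')(Function('N')(-1, 6)), -128), -291) = Add(Add(Mul(Pow(6, 2), Pow(Add(1, 6), 2)), -128), -291) = Add(Add(Mul(36, Pow(7, 2)), -128), -291) = Add(Add(Mul(36, 49), -128), -291) = Add(Add(1764, -128), -291) = Add(1636, -291) = 1345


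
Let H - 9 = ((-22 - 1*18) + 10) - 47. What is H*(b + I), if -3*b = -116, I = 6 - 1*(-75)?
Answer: -24412/3 ≈ -8137.3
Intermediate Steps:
I = 81 (I = 6 + 75 = 81)
H = -68 (H = 9 + (((-22 - 1*18) + 10) - 47) = 9 + (((-22 - 18) + 10) - 47) = 9 + ((-40 + 10) - 47) = 9 + (-30 - 47) = 9 - 77 = -68)
b = 116/3 (b = -1/3*(-116) = 116/3 ≈ 38.667)
H*(b + I) = -68*(116/3 + 81) = -68*359/3 = -24412/3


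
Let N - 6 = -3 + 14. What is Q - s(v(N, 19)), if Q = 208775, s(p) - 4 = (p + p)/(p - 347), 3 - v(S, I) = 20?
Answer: 37996305/182 ≈ 2.0877e+5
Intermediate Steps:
N = 17 (N = 6 + (-3 + 14) = 6 + 11 = 17)
v(S, I) = -17 (v(S, I) = 3 - 1*20 = 3 - 20 = -17)
s(p) = 4 + 2*p/(-347 + p) (s(p) = 4 + (p + p)/(p - 347) = 4 + (2*p)/(-347 + p) = 4 + 2*p/(-347 + p))
Q - s(v(N, 19)) = 208775 - 2*(-694 + 3*(-17))/(-347 - 17) = 208775 - 2*(-694 - 51)/(-364) = 208775 - 2*(-1)*(-745)/364 = 208775 - 1*745/182 = 208775 - 745/182 = 37996305/182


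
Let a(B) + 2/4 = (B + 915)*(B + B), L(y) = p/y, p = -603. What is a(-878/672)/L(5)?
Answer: 674008315/34038144 ≈ 19.802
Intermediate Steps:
L(y) = -603/y
a(B) = -1/2 + 2*B*(915 + B) (a(B) = -1/2 + (B + 915)*(B + B) = -1/2 + (915 + B)*(2*B) = -1/2 + 2*B*(915 + B))
a(-878/672)/L(5) = (-1/2 + 2*(-878/672)**2 + 1830*(-878/672))/((-603/5)) = (-1/2 + 2*(-878*1/672)**2 + 1830*(-878*1/672))/((-603*1/5)) = (-1/2 + 2*(-439/336)**2 + 1830*(-439/336))/(-603/5) = (-1/2 + 2*(192721/112896) - 133895/56)*(-5/603) = (-1/2 + 192721/56448 - 133895/56)*(-5/603) = -134801663/56448*(-5/603) = 674008315/34038144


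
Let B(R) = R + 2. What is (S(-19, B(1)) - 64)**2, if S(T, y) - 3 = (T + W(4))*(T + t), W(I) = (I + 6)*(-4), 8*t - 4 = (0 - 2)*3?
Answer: 18481401/16 ≈ 1.1551e+6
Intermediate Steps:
t = -1/4 (t = 1/2 + ((0 - 2)*3)/8 = 1/2 + (-2*3)/8 = 1/2 + (1/8)*(-6) = 1/2 - 3/4 = -1/4 ≈ -0.25000)
W(I) = -24 - 4*I (W(I) = (6 + I)*(-4) = -24 - 4*I)
B(R) = 2 + R
S(T, y) = 3 + (-40 + T)*(-1/4 + T) (S(T, y) = 3 + (T + (-24 - 4*4))*(T - 1/4) = 3 + (T + (-24 - 16))*(-1/4 + T) = 3 + (T - 40)*(-1/4 + T) = 3 + (-40 + T)*(-1/4 + T))
(S(-19, B(1)) - 64)**2 = ((13 + (-19)**2 - 161/4*(-19)) - 64)**2 = ((13 + 361 + 3059/4) - 64)**2 = (4555/4 - 64)**2 = (4299/4)**2 = 18481401/16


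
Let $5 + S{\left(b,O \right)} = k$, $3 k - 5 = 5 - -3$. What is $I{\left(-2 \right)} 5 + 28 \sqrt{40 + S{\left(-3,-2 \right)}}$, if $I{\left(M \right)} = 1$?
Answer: $5 + \frac{28 \sqrt{354}}{3} \approx 180.61$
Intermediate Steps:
$k = \frac{13}{3}$ ($k = \frac{5}{3} + \frac{5 - -3}{3} = \frac{5}{3} + \frac{5 + 3}{3} = \frac{5}{3} + \frac{1}{3} \cdot 8 = \frac{5}{3} + \frac{8}{3} = \frac{13}{3} \approx 4.3333$)
$S{\left(b,O \right)} = - \frac{2}{3}$ ($S{\left(b,O \right)} = -5 + \frac{13}{3} = - \frac{2}{3}$)
$I{\left(-2 \right)} 5 + 28 \sqrt{40 + S{\left(-3,-2 \right)}} = 1 \cdot 5 + 28 \sqrt{40 - \frac{2}{3}} = 5 + 28 \sqrt{\frac{118}{3}} = 5 + 28 \frac{\sqrt{354}}{3} = 5 + \frac{28 \sqrt{354}}{3}$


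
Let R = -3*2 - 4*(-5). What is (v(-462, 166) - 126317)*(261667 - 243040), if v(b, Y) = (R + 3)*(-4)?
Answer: -2354173395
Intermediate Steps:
R = 14 (R = -6 + 20 = 14)
v(b, Y) = -68 (v(b, Y) = (14 + 3)*(-4) = 17*(-4) = -68)
(v(-462, 166) - 126317)*(261667 - 243040) = (-68 - 126317)*(261667 - 243040) = -126385*18627 = -2354173395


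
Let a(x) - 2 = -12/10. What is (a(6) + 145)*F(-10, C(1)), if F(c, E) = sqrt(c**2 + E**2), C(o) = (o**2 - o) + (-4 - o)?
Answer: 729*sqrt(5) ≈ 1630.1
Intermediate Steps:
C(o) = -4 + o**2 - 2*o
a(x) = 4/5 (a(x) = 2 - 12/10 = 2 - 12*1/10 = 2 - 6/5 = 4/5)
F(c, E) = sqrt(E**2 + c**2)
(a(6) + 145)*F(-10, C(1)) = (4/5 + 145)*sqrt((-4 + 1**2 - 2*1)**2 + (-10)**2) = 729*sqrt((-4 + 1 - 2)**2 + 100)/5 = 729*sqrt((-5)**2 + 100)/5 = 729*sqrt(25 + 100)/5 = 729*sqrt(125)/5 = 729*(5*sqrt(5))/5 = 729*sqrt(5)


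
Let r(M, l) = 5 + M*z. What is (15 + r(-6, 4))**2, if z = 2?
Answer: 64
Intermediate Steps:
r(M, l) = 5 + 2*M (r(M, l) = 5 + M*2 = 5 + 2*M)
(15 + r(-6, 4))**2 = (15 + (5 + 2*(-6)))**2 = (15 + (5 - 12))**2 = (15 - 7)**2 = 8**2 = 64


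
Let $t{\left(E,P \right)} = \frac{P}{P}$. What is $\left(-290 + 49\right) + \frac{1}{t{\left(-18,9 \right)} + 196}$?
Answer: $- \frac{47476}{197} \approx -240.99$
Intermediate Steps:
$t{\left(E,P \right)} = 1$
$\left(-290 + 49\right) + \frac{1}{t{\left(-18,9 \right)} + 196} = \left(-290 + 49\right) + \frac{1}{1 + 196} = -241 + \frac{1}{197} = - \frac{47476}{197}$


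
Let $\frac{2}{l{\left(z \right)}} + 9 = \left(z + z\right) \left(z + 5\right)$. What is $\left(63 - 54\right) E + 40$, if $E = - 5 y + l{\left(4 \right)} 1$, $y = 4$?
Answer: $- \frac{978}{7} \approx -139.71$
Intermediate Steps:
$l{\left(z \right)} = \frac{2}{-9 + 2 z \left(5 + z\right)}$ ($l{\left(z \right)} = \frac{2}{-9 + \left(z + z\right) \left(z + 5\right)} = \frac{2}{-9 + 2 z \left(5 + z\right)}$)
$E = - \frac{1258}{63}$ ($E = \left(-5\right) 4 + \frac{2}{-9 + 2 \cdot 4^{2} + 10 \cdot 4} \cdot 1 = -20 + \frac{2}{-9 + 2 \cdot 16 + 40} \cdot 1 = -20 + \frac{2}{-9 + 32 + 40} \cdot 1 = -20 + \frac{2}{63} \cdot 1 = -20 + \frac{2}{63} = - \frac{1258}{63} \approx -19.968$)
$\left(63 - 54\right) E + 40 = \left(63 - 54\right) \left(- \frac{1258}{63}\right) + 40 = 9 \left(- \frac{1258}{63}\right) + 40 = - \frac{1258}{7} + 40 = - \frac{978}{7}$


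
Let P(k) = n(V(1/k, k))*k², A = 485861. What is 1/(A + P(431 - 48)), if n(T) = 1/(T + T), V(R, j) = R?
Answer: 2/57153609 ≈ 3.4993e-8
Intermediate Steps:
n(T) = 1/(2*T)
P(k) = k³/2 (P(k) = (1/(2*((1/k))))*k² = (1/(2*(1/k)))*k² = (k/2)*k² = k³/2)
1/(A + P(431 - 48)) = 1/(485861 + (431 - 48)³/2) = 1/(485861 + (½)*383³) = 1/(485861 + (½)*56181887) = 1/(485861 + 56181887/2) = 1/(57153609/2) = 2/57153609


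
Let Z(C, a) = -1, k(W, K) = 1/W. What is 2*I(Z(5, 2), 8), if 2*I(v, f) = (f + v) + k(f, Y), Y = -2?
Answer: 57/8 ≈ 7.1250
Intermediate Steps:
I(v, f) = f/2 + v/2 + 1/(2*f) (I(v, f) = ((f + v) + 1/f)/2 = (f + v + 1/f)/2 = f/2 + v/2 + 1/(2*f))
2*I(Z(5, 2), 8) = 2*((1/2)*(1 + 8*(8 - 1))/8) = 2*((1/2)*(1/8)*(1 + 8*7)) = 2*((1/2)*(1/8)*(1 + 56)) = 2*((1/2)*(1/8)*57) = 2*(57/16) = 57/8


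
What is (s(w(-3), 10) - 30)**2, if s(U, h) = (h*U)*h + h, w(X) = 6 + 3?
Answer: 774400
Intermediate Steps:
w(X) = 9
s(U, h) = h + U*h**2 (s(U, h) = (U*h)*h + h = U*h**2 + h = h + U*h**2)
(s(w(-3), 10) - 30)**2 = (10*(1 + 9*10) - 30)**2 = (10*(1 + 90) - 30)**2 = (10*91 - 30)**2 = (910 - 30)**2 = 880**2 = 774400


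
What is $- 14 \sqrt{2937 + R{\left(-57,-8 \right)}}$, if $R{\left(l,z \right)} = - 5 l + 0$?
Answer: $- 42 \sqrt{358} \approx -794.68$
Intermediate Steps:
$R{\left(l,z \right)} = - 5 l$
$- 14 \sqrt{2937 + R{\left(-57,-8 \right)}} = - 14 \sqrt{2937 - -285} = - 14 \sqrt{2937 + 285} = - 14 \sqrt{3222} = - 14 \cdot 3 \sqrt{358} = - 42 \sqrt{358}$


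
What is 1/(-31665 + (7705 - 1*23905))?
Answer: -1/47865 ≈ -2.0892e-5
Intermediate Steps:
1/(-31665 + (7705 - 1*23905)) = 1/(-31665 + (7705 - 23905)) = 1/(-31665 - 16200) = 1/(-47865) = -1/47865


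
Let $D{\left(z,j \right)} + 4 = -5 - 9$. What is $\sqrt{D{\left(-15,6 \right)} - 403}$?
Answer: $i \sqrt{421} \approx 20.518 i$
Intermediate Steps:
$D{\left(z,j \right)} = -18$ ($D{\left(z,j \right)} = -4 - 14 = -18$)
$\sqrt{D{\left(-15,6 \right)} - 403} = \sqrt{-18 - 403} = \sqrt{-421} = i \sqrt{421}$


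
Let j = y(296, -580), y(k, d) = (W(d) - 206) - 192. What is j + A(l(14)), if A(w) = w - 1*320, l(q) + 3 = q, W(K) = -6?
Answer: -713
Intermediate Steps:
l(q) = -3 + q
y(k, d) = -404 (y(k, d) = (-6 - 206) - 192 = -212 - 192 = -404)
j = -404
A(w) = -320 + w (A(w) = w - 320 = -320 + w)
j + A(l(14)) = -404 + (-320 + (-3 + 14)) = -404 + (-320 + 11) = -404 - 309 = -713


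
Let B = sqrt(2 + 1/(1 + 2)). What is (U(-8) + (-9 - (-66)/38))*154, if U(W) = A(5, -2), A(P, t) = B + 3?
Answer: -12474/19 + 154*sqrt(21)/3 ≈ -421.29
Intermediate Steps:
B = sqrt(21)/3 (B = sqrt(2 + 1/3) = sqrt(7/3) = sqrt(21)/3 ≈ 1.5275)
A(P, t) = 3 + sqrt(21)/3 (A(P, t) = sqrt(21)/3 + 3 = 3 + sqrt(21)/3)
U(W) = 3 + sqrt(21)/3
(U(-8) + (-9 - (-66)/38))*154 = ((3 + sqrt(21)/3) + (-9 - (-66)/38))*154 = ((3 + sqrt(21)/3) + (-9 - 1*(-33/19)))*154 = ((3 + sqrt(21)/3) + (-9 + 33/19))*154 = ((3 + sqrt(21)/3) - 138/19)*154 = (-81/19 + sqrt(21)/3)*154 = -12474/19 + 154*sqrt(21)/3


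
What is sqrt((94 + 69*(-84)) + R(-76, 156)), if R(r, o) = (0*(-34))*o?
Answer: I*sqrt(5702) ≈ 75.512*I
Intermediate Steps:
R(r, o) = 0 (R(r, o) = 0*o = 0)
sqrt((94 + 69*(-84)) + R(-76, 156)) = sqrt((94 + 69*(-84)) + 0) = sqrt((94 - 5796) + 0) = sqrt(-5702 + 0) = sqrt(-5702) = I*sqrt(5702)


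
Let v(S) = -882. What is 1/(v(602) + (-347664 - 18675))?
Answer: -1/367221 ≈ -2.7232e-6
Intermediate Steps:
1/(v(602) + (-347664 - 18675)) = 1/(-882 + (-347664 - 18675)) = 1/(-882 - 366339) = 1/(-367221) = -1/367221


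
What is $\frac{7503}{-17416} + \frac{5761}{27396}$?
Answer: $- \frac{26304653}{119282184} \approx -0.22052$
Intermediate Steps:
$\frac{7503}{-17416} + \frac{5761}{27396} = 7503 \left(- \frac{1}{17416}\right) + 5761 \cdot \frac{1}{27396} = - \frac{7503}{17416} + \frac{5761}{27396} = - \frac{26304653}{119282184}$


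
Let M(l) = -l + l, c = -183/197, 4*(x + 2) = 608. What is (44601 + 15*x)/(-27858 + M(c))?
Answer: -15617/9286 ≈ -1.6818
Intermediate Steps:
x = 150 (x = -2 + (1/4)*608 = -2 + 152 = 150)
c = -183/197 (c = -183*1/197 = -183/197 ≈ -0.92893)
M(l) = 0
(44601 + 15*x)/(-27858 + M(c)) = (44601 + 15*150)/(-27858 + 0) = (44601 + 2250)/(-27858) = 46851*(-1/27858) = -15617/9286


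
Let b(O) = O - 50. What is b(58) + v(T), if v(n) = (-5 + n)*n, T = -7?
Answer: 92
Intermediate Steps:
b(O) = -50 + O
v(n) = n*(-5 + n)
b(58) + v(T) = (-50 + 58) - 7*(-5 - 7) = 8 - 7*(-12) = 8 + 84 = 92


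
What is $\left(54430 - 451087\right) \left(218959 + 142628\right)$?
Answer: $-143426014659$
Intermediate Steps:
$\left(54430 - 451087\right) \left(218959 + 142628\right) = \left(-396657\right) 361587 = -143426014659$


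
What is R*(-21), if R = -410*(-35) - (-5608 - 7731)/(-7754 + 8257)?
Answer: -151859169/503 ≈ -3.0191e+5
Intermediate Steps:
R = 7231389/503 (R = 14350 - (-13339)/503 = 14350 - 1*(-13339/503) = 14350 + 13339/503 = 7231389/503 ≈ 14377.)
R*(-21) = (7231389/503)*(-21) = -151859169/503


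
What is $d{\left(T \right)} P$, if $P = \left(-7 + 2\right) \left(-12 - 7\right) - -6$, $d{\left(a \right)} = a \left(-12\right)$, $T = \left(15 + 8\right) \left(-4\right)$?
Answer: $111504$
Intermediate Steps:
$T = -92$ ($T = 23 \left(-4\right) = -92$)
$d{\left(a \right)} = - 12 a$
$P = 101$ ($P = \left(-5\right) \left(-19\right) + 6 = 95 + 6 = 101$)
$d{\left(T \right)} P = \left(-12\right) \left(-92\right) 101 = 1104 \cdot 101 = 111504$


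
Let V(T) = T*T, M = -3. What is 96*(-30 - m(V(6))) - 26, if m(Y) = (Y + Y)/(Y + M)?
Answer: -34270/11 ≈ -3115.5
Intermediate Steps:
V(T) = T²
m(Y) = 2*Y/(-3 + Y) (m(Y) = (Y + Y)/(Y - 3) = (2*Y)/(-3 + Y) = 2*Y/(-3 + Y))
96*(-30 - m(V(6))) - 26 = 96*(-30 - 2*6²/(-3 + 6²)) - 26 = 96*(-30 - 2*36/(-3 + 36)) - 26 = 96*(-30 - 2*36/33) - 26 = 96*(-30 - 1*24/11) - 26 = 96*(-30 - 24/11) - 26 = 96*(-354/11) - 26 = -33984/11 - 26 = -34270/11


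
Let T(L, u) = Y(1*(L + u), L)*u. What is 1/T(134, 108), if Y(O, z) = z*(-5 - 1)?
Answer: -1/86832 ≈ -1.1516e-5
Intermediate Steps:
Y(O, z) = -6*z (Y(O, z) = z*(-6) = -6*z)
T(L, u) = -6*L*u (T(L, u) = (-6*L)*u = -6*L*u)
1/T(134, 108) = 1/(-6*134*108) = 1/(-86832) = -1/86832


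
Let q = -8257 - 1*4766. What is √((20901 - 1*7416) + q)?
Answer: √462 ≈ 21.494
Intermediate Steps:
q = -13023 (q = -8257 - 4766 = -13023)
√((20901 - 1*7416) + q) = √((20901 - 1*7416) - 13023) = √((20901 - 7416) - 13023) = √(13485 - 13023) = √462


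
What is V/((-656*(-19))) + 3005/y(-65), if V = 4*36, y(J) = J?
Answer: -468062/10127 ≈ -46.219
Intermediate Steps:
V = 144
V/((-656*(-19))) + 3005/y(-65) = 144/((-656*(-19))) + 3005/(-65) = 144/12464 + 3005*(-1/65) = 144*(1/12464) - 601/13 = 9/779 - 601/13 = -468062/10127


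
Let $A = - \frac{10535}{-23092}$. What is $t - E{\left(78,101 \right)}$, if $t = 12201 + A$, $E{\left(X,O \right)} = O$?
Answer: $\frac{279423735}{23092} \approx 12100.0$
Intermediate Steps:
$A = \frac{10535}{23092}$ ($A = \left(-10535\right) \left(- \frac{1}{23092}\right) = \frac{10535}{23092} \approx 0.45622$)
$t = \frac{281756027}{23092}$ ($t = 12201 + \frac{10535}{23092} = \frac{281756027}{23092} \approx 12201.0$)
$t - E{\left(78,101 \right)} = \frac{281756027}{23092} - 101 = \frac{279423735}{23092}$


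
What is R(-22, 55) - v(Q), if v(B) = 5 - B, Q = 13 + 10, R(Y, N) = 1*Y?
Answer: -4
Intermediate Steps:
R(Y, N) = Y
Q = 23
R(-22, 55) - v(Q) = -22 - (5 - 1*23) = -22 - (5 - 23) = -22 - 1*(-18) = -22 + 18 = -4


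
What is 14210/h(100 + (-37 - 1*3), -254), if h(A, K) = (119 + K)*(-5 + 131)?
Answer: -203/243 ≈ -0.83539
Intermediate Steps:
h(A, K) = 14994 + 126*K (h(A, K) = (119 + K)*126 = 14994 + 126*K)
14210/h(100 + (-37 - 1*3), -254) = 14210/(14994 + 126*(-254)) = 14210/(14994 - 32004) = 14210/(-17010) = 14210*(-1/17010) = -203/243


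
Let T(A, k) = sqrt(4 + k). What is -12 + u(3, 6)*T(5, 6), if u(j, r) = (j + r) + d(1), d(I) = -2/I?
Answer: -12 + 7*sqrt(10) ≈ 10.136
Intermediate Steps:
u(j, r) = -2 + j + r (u(j, r) = (j + r) - 2/1 = (j + r) - 2*1 = (j + r) - 2 = -2 + j + r)
-12 + u(3, 6)*T(5, 6) = -12 + (-2 + 3 + 6)*sqrt(4 + 6) = -12 + 7*sqrt(10)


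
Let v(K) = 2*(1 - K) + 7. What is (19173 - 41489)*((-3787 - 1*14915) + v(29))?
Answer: 418447316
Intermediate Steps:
v(K) = 9 - 2*K (v(K) = (2 - 2*K) + 7 = 9 - 2*K)
(19173 - 41489)*((-3787 - 1*14915) + v(29)) = (19173 - 41489)*((-3787 - 1*14915) + (9 - 2*29)) = -22316*((-3787 - 14915) + (9 - 58)) = -22316*(-18702 - 49) = -22316*(-18751) = 418447316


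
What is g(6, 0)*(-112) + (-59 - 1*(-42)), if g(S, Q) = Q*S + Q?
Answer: -17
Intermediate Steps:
g(S, Q) = Q + Q*S
g(6, 0)*(-112) + (-59 - 1*(-42)) = (0*(1 + 6))*(-112) + (-59 - 1*(-42)) = (0*7)*(-112) + (-59 + 42) = 0*(-112) - 17 = 0 - 17 = -17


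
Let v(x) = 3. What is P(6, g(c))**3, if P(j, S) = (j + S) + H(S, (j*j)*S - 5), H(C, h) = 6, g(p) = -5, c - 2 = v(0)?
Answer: 343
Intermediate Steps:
c = 5 (c = 2 + 3 = 5)
P(j, S) = 6 + S + j (P(j, S) = (j + S) + 6 = (S + j) + 6 = 6 + S + j)
P(6, g(c))**3 = (6 - 5 + 6)**3 = 7**3 = 343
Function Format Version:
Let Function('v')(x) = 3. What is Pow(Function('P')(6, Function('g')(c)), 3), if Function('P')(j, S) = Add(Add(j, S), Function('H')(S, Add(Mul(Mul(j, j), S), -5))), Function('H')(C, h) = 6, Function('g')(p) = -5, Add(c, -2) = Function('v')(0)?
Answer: 343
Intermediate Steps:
c = 5 (c = Add(2, 3) = 5)
Function('P')(j, S) = Add(6, S, j) (Function('P')(j, S) = Add(Add(j, S), 6) = Add(Add(S, j), 6) = Add(6, S, j))
Pow(Function('P')(6, Function('g')(c)), 3) = Pow(Add(6, -5, 6), 3) = Pow(7, 3) = 343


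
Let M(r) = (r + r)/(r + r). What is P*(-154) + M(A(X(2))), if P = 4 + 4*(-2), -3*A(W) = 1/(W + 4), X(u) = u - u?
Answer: 617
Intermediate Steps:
X(u) = 0
A(W) = -1/(3*(4 + W)) (A(W) = -1/(3*(W + 4)) = -1/(3*(4 + W)))
P = -4 (P = 4 - 8 = -4)
M(r) = 1 (M(r) = (2*r)/((2*r)) = (2*r)*(1/(2*r)) = 1)
P*(-154) + M(A(X(2))) = -4*(-154) + 1 = 616 + 1 = 617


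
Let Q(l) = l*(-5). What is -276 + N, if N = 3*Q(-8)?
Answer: -156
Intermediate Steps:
Q(l) = -5*l
N = 120 (N = 3*(-5*(-8)) = 3*40 = 120)
-276 + N = -276 + 120 = -156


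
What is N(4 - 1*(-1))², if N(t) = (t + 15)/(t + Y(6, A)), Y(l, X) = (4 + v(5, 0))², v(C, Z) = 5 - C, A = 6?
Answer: 400/441 ≈ 0.90703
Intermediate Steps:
Y(l, X) = 16 (Y(l, X) = (4 + (5 - 1*5))² = (4 + (5 - 5))² = (4 + 0)² = 4² = 16)
N(t) = (15 + t)/(16 + t) (N(t) = (t + 15)/(t + 16) = (15 + t)/(16 + t))
N(4 - 1*(-1))² = ((15 + (4 - 1*(-1)))/(16 + (4 - 1*(-1))))² = ((15 + (4 + 1))/(16 + (4 + 1)))² = ((15 + 5)/(16 + 5))² = (20/21)² = 400/441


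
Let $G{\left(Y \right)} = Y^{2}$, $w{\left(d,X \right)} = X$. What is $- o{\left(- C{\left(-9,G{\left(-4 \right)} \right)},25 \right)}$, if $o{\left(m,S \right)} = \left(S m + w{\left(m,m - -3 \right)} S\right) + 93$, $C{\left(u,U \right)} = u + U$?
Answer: $182$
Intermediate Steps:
$C{\left(u,U \right)} = U + u$
$o{\left(m,S \right)} = 93 + S m + S \left(3 + m\right)$ ($o{\left(m,S \right)} = \left(S m + \left(m - -3\right) S\right) + 93 = \left(S m + \left(m + 3\right) S\right) + 93 = \left(S m + \left(3 + m\right) S\right) + 93 = \left(S m + S \left(3 + m\right)\right) + 93 = 93 + S m + S \left(3 + m\right)$)
$- o{\left(- C{\left(-9,G{\left(-4 \right)} \right)},25 \right)} = - (93 + 25 \left(- (\left(-4\right)^{2} - 9)\right) + 25 \left(3 - \left(\left(-4\right)^{2} - 9\right)\right)) = - (93 + 25 \left(- (16 - 9)\right) + 25 \left(3 - \left(16 - 9\right)\right)) = - (93 + 25 \left(\left(-1\right) 7\right) + 25 \left(3 - 7\right)) = - (93 + 25 \left(-7\right) + 25 \left(3 - 7\right)) = - (93 - 175 + 25 \left(-4\right)) = - (93 - 175 - 100) = \left(-1\right) \left(-182\right) = 182$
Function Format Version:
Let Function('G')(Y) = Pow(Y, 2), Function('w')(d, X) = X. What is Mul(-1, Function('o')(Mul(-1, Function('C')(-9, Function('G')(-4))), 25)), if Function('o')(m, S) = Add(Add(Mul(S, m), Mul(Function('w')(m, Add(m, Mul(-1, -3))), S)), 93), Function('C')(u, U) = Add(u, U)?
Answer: 182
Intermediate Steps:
Function('C')(u, U) = Add(U, u)
Function('o')(m, S) = Add(93, Mul(S, m), Mul(S, Add(3, m))) (Function('o')(m, S) = Add(Add(Mul(S, m), Mul(Add(m, Mul(-1, -3)), S)), 93) = Add(Add(Mul(S, m), Mul(Add(m, 3), S)), 93) = Add(Add(Mul(S, m), Mul(Add(3, m), S)), 93) = Add(Add(Mul(S, m), Mul(S, Add(3, m))), 93) = Add(93, Mul(S, m), Mul(S, Add(3, m))))
Mul(-1, Function('o')(Mul(-1, Function('C')(-9, Function('G')(-4))), 25)) = Mul(-1, Add(93, Mul(25, Mul(-1, Add(Pow(-4, 2), -9))), Mul(25, Add(3, Mul(-1, Add(Pow(-4, 2), -9)))))) = Mul(-1, Add(93, Mul(25, Mul(-1, Add(16, -9))), Mul(25, Add(3, Mul(-1, Add(16, -9)))))) = Mul(-1, Add(93, Mul(25, Mul(-1, 7)), Mul(25, Add(3, Mul(-1, 7))))) = Mul(-1, Add(93, Mul(25, -7), Mul(25, Add(3, -7)))) = Mul(-1, Add(93, -175, Mul(25, -4))) = Mul(-1, Add(93, -175, -100)) = Mul(-1, -182) = 182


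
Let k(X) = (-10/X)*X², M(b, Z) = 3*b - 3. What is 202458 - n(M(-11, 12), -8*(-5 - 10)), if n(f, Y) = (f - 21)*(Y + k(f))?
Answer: 229818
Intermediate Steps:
M(b, Z) = -3 + 3*b
k(X) = -10*X
n(f, Y) = (-21 + f)*(Y - 10*f) (n(f, Y) = (f - 21)*(Y - 10*f) = (-21 + f)*(Y - 10*f))
202458 - n(M(-11, 12), -8*(-5 - 10)) = 202458 - (-(-168)*(-5 - 10) - 10*(-3 + 3*(-11))² + 210*(-3 + 3*(-11)) + (-8*(-5 - 10))*(-3 + 3*(-11))) = 202458 - (-(-168)*(-15) - 10*(-3 - 33)² + 210*(-3 - 33) + (-8*(-15))*(-3 - 33)) = 202458 - (-21*120 - 10*(-36)² + 210*(-36) + 120*(-36)) = 202458 - (-2520 - 10*1296 - 7560 - 4320) = 202458 - (-2520 - 12960 - 7560 - 4320) = 202458 - 1*(-27360) = 202458 + 27360 = 229818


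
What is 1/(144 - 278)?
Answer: -1/134 ≈ -0.0074627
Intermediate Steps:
1/(144 - 278) = 1/(-134) = -1/134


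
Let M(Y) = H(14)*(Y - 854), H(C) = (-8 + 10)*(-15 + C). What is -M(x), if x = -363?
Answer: -2434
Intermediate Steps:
H(C) = -30 + 2*C (H(C) = 2*(-15 + C) = -30 + 2*C)
M(Y) = 1708 - 2*Y (M(Y) = (-30 + 2*14)*(Y - 854) = (-30 + 28)*(-854 + Y) = -2*(-854 + Y) = 1708 - 2*Y)
-M(x) = -(1708 - 2*(-363)) = -(1708 + 726) = -1*2434 = -2434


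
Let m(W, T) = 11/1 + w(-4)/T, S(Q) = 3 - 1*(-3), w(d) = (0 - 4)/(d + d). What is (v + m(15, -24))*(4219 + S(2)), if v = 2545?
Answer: 518352575/48 ≈ 1.0799e+7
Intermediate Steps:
w(d) = -2/d (w(d) = -4*1/(2*d) = -2/d)
S(Q) = 6 (S(Q) = 3 + 3 = 6)
m(W, T) = 11 + 1/(2*T) (m(W, T) = 11/1 + (-2/(-4))/T = 11*1 + (-2*(-¼))/T = 11 + 1/(2*T))
(v + m(15, -24))*(4219 + S(2)) = (2545 + (11 + (½)/(-24)))*(4219 + 6) = (2545 + (11 + (½)*(-1/24)))*4225 = (2545 + (11 - 1/48))*4225 = (2545 + 527/48)*4225 = (122687/48)*4225 = 518352575/48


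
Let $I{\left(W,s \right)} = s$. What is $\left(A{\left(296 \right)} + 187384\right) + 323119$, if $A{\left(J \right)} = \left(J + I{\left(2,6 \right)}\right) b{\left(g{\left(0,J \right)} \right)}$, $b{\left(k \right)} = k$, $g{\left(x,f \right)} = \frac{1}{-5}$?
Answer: $\frac{2552213}{5} \approx 5.1044 \cdot 10^{5}$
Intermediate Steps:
$g{\left(x,f \right)} = - \frac{1}{5}$
$A{\left(J \right)} = - \frac{6}{5} - \frac{J}{5}$ ($A{\left(J \right)} = \left(J + 6\right) \left(- \frac{1}{5}\right) = \left(6 + J\right) \left(- \frac{1}{5}\right) = - \frac{6}{5} - \frac{J}{5}$)
$\left(A{\left(296 \right)} + 187384\right) + 323119 = \left(\left(- \frac{6}{5} - \frac{296}{5}\right) + 187384\right) + 323119 = \left(- \frac{302}{5} + 187384\right) + 323119 = \frac{936618}{5} + 323119 = \frac{2552213}{5}$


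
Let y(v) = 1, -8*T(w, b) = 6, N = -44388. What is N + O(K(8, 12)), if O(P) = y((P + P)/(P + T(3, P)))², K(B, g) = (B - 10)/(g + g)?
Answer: -44387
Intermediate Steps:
T(w, b) = -¾ (T(w, b) = -⅛*6 = -¾)
K(B, g) = (-10 + B)/(2*g) (K(B, g) = (-10 + B)/((2*g)) = (-10 + B)*(1/(2*g)) = (-10 + B)/(2*g))
O(P) = 1 (O(P) = 1² = 1)
N + O(K(8, 12)) = -44388 + 1 = -44387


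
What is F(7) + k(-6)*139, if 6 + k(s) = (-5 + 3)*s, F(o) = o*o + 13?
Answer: 896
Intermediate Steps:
F(o) = 13 + o² (F(o) = o² + 13 = 13 + o²)
k(s) = -6 - 2*s (k(s) = -6 + (-5 + 3)*s = -6 - 2*s)
F(7) + k(-6)*139 = (13 + 7²) + (-6 - 2*(-6))*139 = (13 + 49) + (-6 + 12)*139 = 62 + 6*139 = 62 + 834 = 896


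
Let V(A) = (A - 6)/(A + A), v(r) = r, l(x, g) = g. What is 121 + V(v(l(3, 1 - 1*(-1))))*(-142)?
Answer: 263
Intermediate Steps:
V(A) = (-6 + A)/(2*A) (V(A) = (-6 + A)/((2*A)) = (-6 + A)*(1/(2*A)) = (-6 + A)/(2*A))
121 + V(v(l(3, 1 - 1*(-1))))*(-142) = 121 + ((-6 + (1 - 1*(-1)))/(2*(1 - 1*(-1))))*(-142) = 121 + ((-6 + (1 + 1))/(2*(1 + 1)))*(-142) = 121 + ((½)*(-6 + 2)/2)*(-142) = 121 + ((½)*(½)*(-4))*(-142) = 121 - 1*(-142) = 121 + 142 = 263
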